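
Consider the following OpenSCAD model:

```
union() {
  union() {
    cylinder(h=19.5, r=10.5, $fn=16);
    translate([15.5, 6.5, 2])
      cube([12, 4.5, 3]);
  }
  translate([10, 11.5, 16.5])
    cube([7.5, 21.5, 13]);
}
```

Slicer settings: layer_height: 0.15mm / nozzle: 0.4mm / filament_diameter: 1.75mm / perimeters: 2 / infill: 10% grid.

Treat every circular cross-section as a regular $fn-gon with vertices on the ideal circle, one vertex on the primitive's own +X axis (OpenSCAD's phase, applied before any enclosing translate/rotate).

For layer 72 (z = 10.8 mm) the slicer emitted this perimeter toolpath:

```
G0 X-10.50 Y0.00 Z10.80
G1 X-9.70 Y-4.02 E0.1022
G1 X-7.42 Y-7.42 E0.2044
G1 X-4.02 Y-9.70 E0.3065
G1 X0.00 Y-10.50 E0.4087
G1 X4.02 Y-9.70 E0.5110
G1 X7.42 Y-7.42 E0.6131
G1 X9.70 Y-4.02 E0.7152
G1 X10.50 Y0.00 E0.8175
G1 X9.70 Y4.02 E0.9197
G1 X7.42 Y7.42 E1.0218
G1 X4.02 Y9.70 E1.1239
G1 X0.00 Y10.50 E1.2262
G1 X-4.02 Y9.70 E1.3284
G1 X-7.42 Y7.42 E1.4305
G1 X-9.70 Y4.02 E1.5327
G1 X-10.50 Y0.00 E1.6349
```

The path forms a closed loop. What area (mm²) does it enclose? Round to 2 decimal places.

Apply the shoelace formula to the sequence of (X, Y) vertices; enclosed area = 337.42 mm².

337.42 mm²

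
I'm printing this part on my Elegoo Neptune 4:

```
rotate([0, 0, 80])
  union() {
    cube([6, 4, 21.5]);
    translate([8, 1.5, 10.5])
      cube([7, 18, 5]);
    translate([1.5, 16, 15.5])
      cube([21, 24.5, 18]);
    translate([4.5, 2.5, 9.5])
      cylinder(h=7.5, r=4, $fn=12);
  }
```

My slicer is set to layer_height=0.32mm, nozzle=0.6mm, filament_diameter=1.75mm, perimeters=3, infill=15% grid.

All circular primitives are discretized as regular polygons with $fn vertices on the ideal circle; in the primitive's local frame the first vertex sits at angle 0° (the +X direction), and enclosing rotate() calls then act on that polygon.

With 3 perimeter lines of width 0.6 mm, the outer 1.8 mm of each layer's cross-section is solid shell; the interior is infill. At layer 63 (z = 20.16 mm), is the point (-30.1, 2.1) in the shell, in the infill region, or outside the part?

At z = 20.16 mm: the cube (footprint 6×4) is included at this height; the cube at (8, 1.5) is not intersected at this z (z outside [10.5, 15.5]); the cube at (1.5, 16) (footprint 21×24.5) is included at this height; the cylinder at (4.5, 2.5) is absent (z outside [9.5, 17]); Combining (union): the 2 present regions are separate (no shared area or edge), so areas and boundary lengths simply add and each stays a separate island — 2 connected regions; (rotated 80° about Z; rotation is an isometry so areas/perimeters/island counts are preserved). Overall, the cross-section has 2 separate islands. Undo the 80° rotation: the query point maps to (-3.159, 30.007) in the un-rotated model frame. The nearest boundary edge runs (1.50, 16.00)→(1.50, 40.50); distance from the point to it = 4.66 mm. The point is not inside any of the regions above, so it lies outside the cross-section (4.66 mm from the nearest boundary).

outside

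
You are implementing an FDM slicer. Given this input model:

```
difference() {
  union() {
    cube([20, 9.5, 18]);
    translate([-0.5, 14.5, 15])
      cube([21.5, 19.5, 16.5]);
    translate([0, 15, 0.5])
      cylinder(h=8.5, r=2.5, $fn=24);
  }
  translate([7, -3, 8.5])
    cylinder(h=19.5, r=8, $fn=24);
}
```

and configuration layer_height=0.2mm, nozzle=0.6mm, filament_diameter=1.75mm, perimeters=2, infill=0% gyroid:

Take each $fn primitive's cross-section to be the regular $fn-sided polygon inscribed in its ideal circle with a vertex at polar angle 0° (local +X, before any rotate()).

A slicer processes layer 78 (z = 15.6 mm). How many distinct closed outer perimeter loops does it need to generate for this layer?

At z = 15.6 mm: the cube (footprint 20×9.5) is included at this height; the cube at (-0.5, 14.5) is present — its section is the full 21.5×19.5 rectangle; the cylinder at (0, 15) is not intersected at this z (z outside [0.5, 9]); Combining (union): the 2 present regions are separate (no shared area or edge), so areas and boundary lengths simply add and each stays a separate island — 2 connected regions; the r=8 cylinder at (7, -3) contributes a regular 24-gon of circumradius 8; Subtracting the remaining from the first: starting from that combined region, the r=8 cylinder at (7, -3) partially overlaps it — only the 52.67 mm² overlap (of its 198.77 mm²) is removed, clipping the outline — 2 connected regions. The result has 2 disconnected regions.

2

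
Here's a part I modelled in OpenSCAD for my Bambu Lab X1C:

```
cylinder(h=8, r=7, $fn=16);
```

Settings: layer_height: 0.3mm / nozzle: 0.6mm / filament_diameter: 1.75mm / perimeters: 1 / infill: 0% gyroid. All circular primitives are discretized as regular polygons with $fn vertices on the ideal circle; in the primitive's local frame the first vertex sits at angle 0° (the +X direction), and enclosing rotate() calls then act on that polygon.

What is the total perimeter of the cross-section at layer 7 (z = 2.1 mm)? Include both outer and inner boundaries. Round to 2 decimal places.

43.70 mm

At z = 2.1 mm: the r=7 cylinder gives a regular 16-gon of circumradius 7 (constant along its height) (perimeter = 2·16·7.000·sin(180°/16) = 43.70 mm). Overall, the cross-section is a single solid region. Total boundary length (outer) = 43.70 mm.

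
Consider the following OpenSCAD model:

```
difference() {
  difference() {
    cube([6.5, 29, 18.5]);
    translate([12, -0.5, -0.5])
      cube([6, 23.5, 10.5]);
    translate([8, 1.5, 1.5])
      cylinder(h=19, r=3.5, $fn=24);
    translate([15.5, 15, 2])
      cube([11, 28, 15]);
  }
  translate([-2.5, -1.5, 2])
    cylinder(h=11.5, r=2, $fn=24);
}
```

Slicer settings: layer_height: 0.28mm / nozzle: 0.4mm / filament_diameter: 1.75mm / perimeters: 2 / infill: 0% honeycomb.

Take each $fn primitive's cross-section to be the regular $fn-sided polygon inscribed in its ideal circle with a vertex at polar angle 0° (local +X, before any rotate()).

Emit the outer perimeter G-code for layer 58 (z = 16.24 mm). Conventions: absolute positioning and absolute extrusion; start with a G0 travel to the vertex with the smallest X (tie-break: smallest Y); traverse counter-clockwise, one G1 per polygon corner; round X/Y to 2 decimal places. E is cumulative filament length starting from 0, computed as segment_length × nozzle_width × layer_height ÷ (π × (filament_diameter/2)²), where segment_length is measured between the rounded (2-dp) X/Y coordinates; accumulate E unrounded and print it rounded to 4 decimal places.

G0 X0.00 Y0.00 Z16.24
G1 X4.87 Y0.00 E0.2268
G1 X4.62 Y0.59 E0.2566
G1 X4.50 Y1.50 E0.2993
G1 X4.62 Y2.41 E0.3421
G1 X4.97 Y3.25 E0.3845
G1 X5.53 Y3.97 E0.4269
G1 X6.25 Y4.53 E0.4694
G1 X6.50 Y4.63 E0.4819
G1 X6.50 Y29.00 E1.6167
G1 X0.00 Y29.00 E1.9194
G1 X0.00 Y0.00 E3.2697

At z = 16.24 mm: the cube (footprint 6.5×29) is included at this height; the cube at (12, -0.5) is absent (z outside [-0.5, 10]); the cylinder at (8, 1.5): section is a regular 24-gon, circumradius r=3.5; the 11×28 cube at (15.5, 15) contributes its full rectangle; Taking the first minus the rest: starting from the 6.5×29 cube, the r=3.5 cylinder at (8, 1.5) partially overlaps it — only the 7.26 mm² overlap (of its 38.05 mm²) is removed, clipping the outline; the 11×28 cube at (15.5, 15) misses the remaining region (no effect) — 1 connected region; the cylinder at (-2.5, -1.5) does not reach this height (z outside [2, 13.5]); Taking the first minus the rest: none of the subtracted shapes is present at this height, so that combined region is unchanged — 1 connected region. The outline is a single polygon with 11 vertices. Extrusion per mm of travel: 0.4 × 0.28 / (π × 0.875²) = 0.046564. Accumulating E over each segment gives final E = 3.2697.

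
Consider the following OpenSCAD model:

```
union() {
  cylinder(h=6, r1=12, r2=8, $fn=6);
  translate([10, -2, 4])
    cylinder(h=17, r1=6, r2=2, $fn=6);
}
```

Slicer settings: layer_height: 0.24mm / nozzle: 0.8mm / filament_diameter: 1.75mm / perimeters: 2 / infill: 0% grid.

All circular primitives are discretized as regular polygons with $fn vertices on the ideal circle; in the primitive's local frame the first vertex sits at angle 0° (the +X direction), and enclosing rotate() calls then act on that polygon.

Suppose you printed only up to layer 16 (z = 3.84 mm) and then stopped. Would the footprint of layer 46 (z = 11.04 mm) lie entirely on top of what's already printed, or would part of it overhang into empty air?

part overhangs

Compare the two slices. At z = 3.84: the cone contributes a regular 6-gon of circumradius 9.440 (interpolated between r1=12 and r2=8 at t=0.640) (area = (6/2)·9.440²·sin(360°/6) = 231.52 mm²); the cone at (10, -2) does not reach this height (z outside [4, 21]); Taking the union: only the cone is present, so the union is just that shape — area = 231.52 mm². At z = 11.04: the cone does not reach this height (z outside [0, 6]); the cone at (10, -2) (r1=6→r2=2) has section circumradius 4.344 here — a regular 6-gon (area = (6/2)·4.344²·sin(360°/6) = 49.02 mm²); Combining (union): only the cone at (10, -2) is present, so the union is just that shape — area = 49.02 mm². Checking containment: at z = 11.04 the cross-section extends beyond the z = 3.84 cross-section by about 37.93 mm².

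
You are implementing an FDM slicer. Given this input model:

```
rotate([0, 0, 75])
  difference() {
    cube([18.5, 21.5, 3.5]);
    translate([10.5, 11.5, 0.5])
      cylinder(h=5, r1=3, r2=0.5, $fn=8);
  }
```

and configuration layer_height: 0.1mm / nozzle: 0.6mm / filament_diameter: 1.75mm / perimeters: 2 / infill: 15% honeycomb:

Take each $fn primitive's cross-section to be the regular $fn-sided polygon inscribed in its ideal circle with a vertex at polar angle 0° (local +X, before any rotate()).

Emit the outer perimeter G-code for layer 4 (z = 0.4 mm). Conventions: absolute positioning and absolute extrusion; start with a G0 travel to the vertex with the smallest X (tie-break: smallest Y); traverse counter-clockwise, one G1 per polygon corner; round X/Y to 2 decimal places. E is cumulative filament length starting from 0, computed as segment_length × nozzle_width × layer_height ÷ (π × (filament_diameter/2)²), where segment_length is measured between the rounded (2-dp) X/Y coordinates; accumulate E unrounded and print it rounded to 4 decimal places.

At z = 0.4 mm: the cube (footprint 18.5×21.5) is included at this height; the cone at (10.5, 11.5) is not intersected at this z (z outside [0.5, 5.5]); After the difference (first − rest): none of the subtracted shapes is present at this height, so the 18.5×21.5 cube is unchanged — 1 connected region; (rotated 75° about Z; rotation is an isometry so areas/perimeters/island counts are preserved). The outline is a single polygon with 4 vertices. Extrusion per mm of travel: 0.6 × 0.1 / (π × 0.875²) = 0.024945. Accumulating E over each segment gives final E = 1.9957.

G0 X-20.77 Y5.56 Z0.40
G1 X0.00 Y0.00 E0.5364
G1 X4.79 Y17.87 E0.9979
G1 X-15.98 Y23.43 E1.5342
G1 X-20.77 Y5.56 E1.9957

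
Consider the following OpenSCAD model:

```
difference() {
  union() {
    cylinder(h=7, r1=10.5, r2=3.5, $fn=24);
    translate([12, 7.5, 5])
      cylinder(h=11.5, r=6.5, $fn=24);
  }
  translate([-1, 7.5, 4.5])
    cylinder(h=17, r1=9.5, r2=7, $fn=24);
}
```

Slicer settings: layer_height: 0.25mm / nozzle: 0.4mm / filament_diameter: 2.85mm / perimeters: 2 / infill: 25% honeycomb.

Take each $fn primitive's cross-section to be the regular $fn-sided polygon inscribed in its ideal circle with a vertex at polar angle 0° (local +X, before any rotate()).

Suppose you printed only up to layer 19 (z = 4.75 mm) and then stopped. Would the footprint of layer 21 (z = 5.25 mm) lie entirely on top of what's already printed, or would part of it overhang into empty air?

part overhangs

Compare the two slices. At z = 4.75: the cone (r1=10.5→r2=3.5) has section circumradius 5.750 here — a regular 24-gon (area = (24/2)·5.750²·sin(360°/24) = 102.69 mm²); the cylinder at (12, 7.5) is absent (z outside [5, 16.5]); Taking the union: only the cone is present, so the union is just that shape — area = 102.69 mm²; the cone at (-1, 7.5) (r1=9.5→r2=7) has section circumradius 9.463 here — a regular 24-gon (area = (24/2)·9.463²·sin(360°/24) = 278.14 mm²); Taking the first minus the rest: starting from the result so far (102.69 mm²), the cone at (-1, 7.5) partially overlaps it — only the 65.37 mm² overlap (of its 278.14 mm²) is removed, clipping the outline — area = 37.32 mm². At z = 5.25: the cone: at t=0.750 of its height the radius interpolates to r₁+(r₂−r₁)t = 5.250, giving a regular 24-gon of that circumradius (area = (24/2)·5.250²·sin(360°/24) = 85.60 mm²); the r=6.5 cylinder at (12, 7.5) gives a regular 24-gon of circumradius 6.5 (constant along its height) (area = (24/2)·6.500²·sin(360°/24) = 131.22 mm²); Merging all regions: the 2 present regions are separate (no shared area or edge), so areas and boundary lengths simply add and each stays a separate island — area = 216.83 mm²; the cone at (-1, 7.5) (r1=9.5→r2=7) has section circumradius 9.390 here — a regular 24-gon (area = (24/2)·9.390²·sin(360°/24) = 273.83 mm²); After the difference (first − rest): starting from that combined region (216.83 mm²), the cone at (-1, 7.5) partially overlaps it — only the 72.58 mm² overlap (of its 273.83 mm²) is removed, clipping the outline — area = 144.24 mm². Checking containment: at z = 5.25 the cross-section extends beyond the z = 4.75 cross-section by about 115.35 mm².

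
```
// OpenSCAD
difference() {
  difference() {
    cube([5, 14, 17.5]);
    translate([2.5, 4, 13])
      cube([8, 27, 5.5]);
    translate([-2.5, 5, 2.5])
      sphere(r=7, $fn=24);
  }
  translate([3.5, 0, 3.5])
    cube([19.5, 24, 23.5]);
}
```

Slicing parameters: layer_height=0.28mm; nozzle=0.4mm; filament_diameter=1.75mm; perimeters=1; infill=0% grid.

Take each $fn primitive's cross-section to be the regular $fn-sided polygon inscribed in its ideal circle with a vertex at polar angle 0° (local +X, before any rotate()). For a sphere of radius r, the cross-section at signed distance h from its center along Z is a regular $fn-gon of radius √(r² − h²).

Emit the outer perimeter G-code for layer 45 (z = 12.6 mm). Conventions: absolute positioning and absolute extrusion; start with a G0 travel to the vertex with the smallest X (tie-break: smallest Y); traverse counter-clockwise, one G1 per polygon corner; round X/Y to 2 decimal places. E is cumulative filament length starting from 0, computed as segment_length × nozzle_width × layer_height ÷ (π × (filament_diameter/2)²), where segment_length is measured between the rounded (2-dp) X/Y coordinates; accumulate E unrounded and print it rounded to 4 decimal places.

G0 X0.00 Y0.00 Z12.60
G1 X3.50 Y0.00 E0.1630
G1 X3.50 Y14.00 E0.8149
G1 X0.00 Y14.00 E0.9778
G1 X0.00 Y0.00 E1.6297

At z = 12.6 mm: the cube (footprint 5×14) is included at this height; the cube at (2.5, 4) does not reach this height (z outside [13, 18.5]); the sphere at (-2.5, 5) is not intersected at this z (|z−center|=10.100 > r=7); Taking the first minus the rest: none of the subtracted shapes is present at this height, so the 5×14 cube is unchanged — 1 connected region; the 19.5×24 cube at (3.5, 0) contributes its full rectangle; After the difference (first − rest): starting from that combined region, the 19.5×24 cube at (3.5, 0) partially overlaps it — only the 21.00 mm² overlap (of its 468.00 mm²) is removed, clipping the outline — 1 connected region. The outline is a single polygon with 4 vertices. Extrusion per mm of travel: 0.4 × 0.28 / (π × 0.875²) = 0.046564. Accumulating E over each segment gives final E = 1.6297.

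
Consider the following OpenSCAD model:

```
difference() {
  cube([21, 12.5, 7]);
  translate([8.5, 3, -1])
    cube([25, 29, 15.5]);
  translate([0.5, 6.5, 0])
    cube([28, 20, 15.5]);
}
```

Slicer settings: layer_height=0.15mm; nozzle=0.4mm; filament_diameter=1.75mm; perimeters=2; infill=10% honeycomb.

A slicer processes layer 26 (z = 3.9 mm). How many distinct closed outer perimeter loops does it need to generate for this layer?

At z = 3.9 mm: the cube is present — its section is the full 21×12.5 rectangle; the cube at (8.5, 3) is present — its section is the full 25×29 rectangle; the 28×20 cube at (0.5, 6.5) contributes its full rectangle; Taking the first minus the rest: starting from the 21×12.5 cube, the 25×29 cube at (8.5, 3) partially overlaps it — only the 118.75 mm² overlap (of its 725.00 mm²) is removed, clipping the outline; the 28×20 cube at (0.5, 6.5) partially overlaps it — only the 48.00 mm² overlap (of its 560.00 mm²) is removed, clipping the outline — 1 connected region. The result has 1 disconnected region.

1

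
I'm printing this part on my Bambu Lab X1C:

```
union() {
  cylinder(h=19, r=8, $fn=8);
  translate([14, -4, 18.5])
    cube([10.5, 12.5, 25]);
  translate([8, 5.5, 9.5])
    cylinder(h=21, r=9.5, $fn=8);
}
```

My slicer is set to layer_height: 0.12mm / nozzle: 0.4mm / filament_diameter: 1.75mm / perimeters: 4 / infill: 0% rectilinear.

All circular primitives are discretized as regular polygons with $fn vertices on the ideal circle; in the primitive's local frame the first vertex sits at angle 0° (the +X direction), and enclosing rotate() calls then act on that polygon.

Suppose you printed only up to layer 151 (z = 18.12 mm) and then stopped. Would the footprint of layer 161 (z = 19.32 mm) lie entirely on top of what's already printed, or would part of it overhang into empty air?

Compare the two slices. At z = 18.12: the cylinder: section is a regular 8-gon, circumradius r=8 (area = (8/2)·8.000²·sin(360°/8) = 181.02 mm²); the cube at (14, -4) is absent (z outside [18.5, 43.5]); the cylinder at (8, 5.5): section is a regular 8-gon, circumradius r=9.5 (area = (8/2)·9.500²·sin(360°/8) = 255.27 mm²); Merging all regions: the regions partially overlap — summed areas 436.28 mm² minus the doubly-counted overlap 64.64 mm² gives 371.64 mm² — area = 371.64 mm². At z = 19.32: the cylinder does not reach this height (z outside [0, 19]); the 10.5×12.5 cube at (14, -4) contributes its full rectangle (area 131.25 mm²); the cylinder at (8, 5.5): section is a regular 8-gon, circumradius r=9.5 (area = (8/2)·9.500²·sin(360°/8) = 255.27 mm²); Combining (union): the regions partially overlap — summed areas 386.52 mm² minus the doubly-counted overlap 22.91 mm² gives 363.61 mm² — area = 363.61 mm². Checking containment: at z = 19.32 the cross-section extends beyond the z = 18.12 cross-section by about 108.34 mm².

part overhangs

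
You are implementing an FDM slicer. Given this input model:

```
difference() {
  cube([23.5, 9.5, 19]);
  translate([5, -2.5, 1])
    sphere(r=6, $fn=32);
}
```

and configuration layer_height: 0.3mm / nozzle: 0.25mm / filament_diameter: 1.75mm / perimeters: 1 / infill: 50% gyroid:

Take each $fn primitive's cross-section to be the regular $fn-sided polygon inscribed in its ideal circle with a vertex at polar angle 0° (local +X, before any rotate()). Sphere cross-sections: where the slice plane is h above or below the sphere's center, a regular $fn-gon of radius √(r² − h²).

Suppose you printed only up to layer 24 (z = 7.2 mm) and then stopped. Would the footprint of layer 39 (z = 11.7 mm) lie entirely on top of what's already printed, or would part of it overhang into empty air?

entirely on top

Compare the two slices. At z = 7.2: the 23.5×9.5 cube contributes its full rectangle (area 223.25 mm²); the sphere at (5, -2.5) does not reach this height (|z−center|=6.200 > r=6); Subtracting the remaining from the first: none of the subtracted shapes is present at this height, so the 23.5×9.5 cube is unchanged — area = 223.25 mm². At z = 11.7: the cube is present — its section is the full 23.5×9.5 rectangle (area 223.25 mm²); the sphere at (5, -2.5) is not intersected at this z (|z−center|=10.700 > r=6); Subtracting the remaining from the first: none of the subtracted shapes is present at this height, so the 23.5×9.5 cube is unchanged — area = 223.25 mm². Checking containment: the cross-section at z = 11.7 is a subset of the cross-section at z = 7.2.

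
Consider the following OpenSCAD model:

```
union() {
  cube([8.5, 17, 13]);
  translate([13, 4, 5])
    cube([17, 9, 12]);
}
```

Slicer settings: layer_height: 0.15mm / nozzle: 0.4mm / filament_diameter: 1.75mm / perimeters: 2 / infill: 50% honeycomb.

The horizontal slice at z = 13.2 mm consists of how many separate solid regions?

At z = 13.2 mm: the cube is not intersected at this z (z outside [0, 13]); the cube at (13, 4) is present — its section is the full 17×9 rectangle; Merging all regions: only the 17×9 cube at (13, 4) is present, so the union is just that shape — 1 connected region. The result has 1 disconnected region.

1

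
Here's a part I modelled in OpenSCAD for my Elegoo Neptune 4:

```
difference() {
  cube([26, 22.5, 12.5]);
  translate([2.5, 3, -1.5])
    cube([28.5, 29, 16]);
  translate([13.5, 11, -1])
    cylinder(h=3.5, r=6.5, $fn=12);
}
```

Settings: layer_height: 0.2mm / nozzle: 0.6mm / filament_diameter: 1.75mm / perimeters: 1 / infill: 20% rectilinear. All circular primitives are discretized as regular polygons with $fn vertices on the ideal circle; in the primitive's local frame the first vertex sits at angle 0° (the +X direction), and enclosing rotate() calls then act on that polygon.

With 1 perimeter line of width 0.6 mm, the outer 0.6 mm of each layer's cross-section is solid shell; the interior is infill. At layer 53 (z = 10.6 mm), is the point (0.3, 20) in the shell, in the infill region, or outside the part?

shell

At z = 10.6 mm: the 26×22.5 cube contributes its full rectangle; the cube at (2.5, 3) is present — its section is the full 28.5×29 rectangle; the cylinder at (13.5, 11) is not intersected at this z (z outside [-1, 2.5]); After the difference (first − rest): starting from the 26×22.5 cube, the 28.5×29 cube at (2.5, 3) partially overlaps it — only the 458.25 mm² overlap (of its 826.50 mm²) is removed, clipping the outline — 1 connected region. Overall, the cross-section is a single solid region. The nearest boundary edge runs (0.00, 0.00)→(0.00, 22.50); distance from the point to it = 0.30 mm. The point is inside the cross-section, 0.30 mm from the nearest boundary — within the 0.6 mm shell band (1 × 0.6).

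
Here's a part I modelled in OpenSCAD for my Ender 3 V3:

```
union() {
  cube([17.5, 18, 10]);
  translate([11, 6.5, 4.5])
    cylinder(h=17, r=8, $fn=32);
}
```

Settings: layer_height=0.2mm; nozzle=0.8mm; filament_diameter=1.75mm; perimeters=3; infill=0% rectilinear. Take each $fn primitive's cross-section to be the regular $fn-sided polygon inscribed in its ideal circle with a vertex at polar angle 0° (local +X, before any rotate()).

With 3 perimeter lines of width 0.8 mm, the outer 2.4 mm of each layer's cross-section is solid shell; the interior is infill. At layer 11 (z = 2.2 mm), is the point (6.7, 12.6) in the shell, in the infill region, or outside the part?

infill

At z = 2.2 mm: the 17.5×18 cube contributes its full rectangle; the cylinder at (11, 6.5) is not intersected at this z (z outside [4.5, 21.5]); Taking the union: only the 17.5×18 cube is present, so the union is just that shape — 1 connected region. Overall, the cross-section is a single solid region. The nearest boundary edge runs (17.50, 18.00)→(0.00, 18.00); distance from the point to it = 5.40 mm. The point is inside the cross-section and 5.40 mm from the nearest boundary — more than the 2.4 mm shell width (3 × 0.8), so it's in the infill interior.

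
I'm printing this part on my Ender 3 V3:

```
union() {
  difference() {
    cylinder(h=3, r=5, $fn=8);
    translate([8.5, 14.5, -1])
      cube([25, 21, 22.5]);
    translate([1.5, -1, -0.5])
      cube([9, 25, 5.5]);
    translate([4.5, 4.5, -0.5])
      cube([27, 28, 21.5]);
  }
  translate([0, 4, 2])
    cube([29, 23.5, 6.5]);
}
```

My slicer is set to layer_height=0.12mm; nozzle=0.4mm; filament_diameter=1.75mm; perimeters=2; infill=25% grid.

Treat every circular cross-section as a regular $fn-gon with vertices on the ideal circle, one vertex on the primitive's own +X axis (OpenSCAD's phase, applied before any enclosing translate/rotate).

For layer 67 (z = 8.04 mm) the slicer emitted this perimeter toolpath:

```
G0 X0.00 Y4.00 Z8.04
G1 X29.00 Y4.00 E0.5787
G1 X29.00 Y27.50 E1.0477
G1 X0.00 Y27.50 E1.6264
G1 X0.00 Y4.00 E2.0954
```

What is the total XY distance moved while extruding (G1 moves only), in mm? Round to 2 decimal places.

105.00 mm

Sum the Euclidean lengths of each G1 segment: total = 105.00 mm.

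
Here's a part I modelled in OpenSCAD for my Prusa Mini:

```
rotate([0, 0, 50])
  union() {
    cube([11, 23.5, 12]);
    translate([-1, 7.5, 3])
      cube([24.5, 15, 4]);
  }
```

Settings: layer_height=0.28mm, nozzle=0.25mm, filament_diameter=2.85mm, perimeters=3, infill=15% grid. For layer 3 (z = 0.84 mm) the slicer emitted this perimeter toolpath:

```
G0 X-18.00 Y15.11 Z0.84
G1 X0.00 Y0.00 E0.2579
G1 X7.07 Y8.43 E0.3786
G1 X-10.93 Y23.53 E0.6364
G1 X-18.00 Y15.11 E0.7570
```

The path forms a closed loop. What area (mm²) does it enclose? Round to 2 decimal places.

258.44 mm²

Apply the shoelace formula to the sequence of (X, Y) vertices; enclosed area = 258.44 mm².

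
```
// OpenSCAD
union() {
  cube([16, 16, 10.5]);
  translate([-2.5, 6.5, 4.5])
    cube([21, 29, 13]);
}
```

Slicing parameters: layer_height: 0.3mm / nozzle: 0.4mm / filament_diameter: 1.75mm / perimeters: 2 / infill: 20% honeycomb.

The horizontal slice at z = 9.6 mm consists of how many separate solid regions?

At z = 9.6 mm: the 16×16 cube contributes its full rectangle; the cube at (-2.5, 6.5) is present — its section is the full 21×29 rectangle; Combining (union): the regions partially overlap (shared area 152.00 mm²), so overlapping operands fuse into one piece — 1 connected region. The result has 1 disconnected region.

1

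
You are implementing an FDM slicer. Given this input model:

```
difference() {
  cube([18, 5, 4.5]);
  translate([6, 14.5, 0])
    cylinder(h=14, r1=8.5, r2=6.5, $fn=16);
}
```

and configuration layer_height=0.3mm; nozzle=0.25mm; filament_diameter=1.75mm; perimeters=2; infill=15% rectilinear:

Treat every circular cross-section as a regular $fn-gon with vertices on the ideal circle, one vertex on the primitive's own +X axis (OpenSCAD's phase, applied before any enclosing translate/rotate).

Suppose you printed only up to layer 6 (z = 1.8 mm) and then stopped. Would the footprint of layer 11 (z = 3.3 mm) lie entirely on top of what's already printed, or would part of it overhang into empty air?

Compare the two slices. At z = 1.8: the 18×5 cube contributes its full rectangle (area 90.00 mm²); the cone at (6, 14.5) contributes a regular 16-gon of circumradius 8.243 (interpolated between r1=8.5 and r2=6.5 at t=0.129) (area = (16/2)·8.243²·sin(360°/16) = 208.01 mm²); After the difference (first − rest): starting from the 18×5 cube (90.00 mm²), the cone at (6, 14.5) misses the remaining region (no effect) — area = 90.00 mm². At z = 3.3: the 18×5 cube contributes its full rectangle (area 90.00 mm²); the cone at (6, 14.5) (r1=8.5→r2=6.5) has section circumradius 8.029 here — a regular 16-gon (area = (16/2)·8.029²·sin(360°/16) = 197.34 mm²); After the difference (first − rest): starting from the 18×5 cube (90.00 mm²), the cone at (6, 14.5) misses the remaining region (no effect) — area = 90.00 mm². Checking containment: the cross-section at z = 3.3 is a subset of the cross-section at z = 1.8.

entirely on top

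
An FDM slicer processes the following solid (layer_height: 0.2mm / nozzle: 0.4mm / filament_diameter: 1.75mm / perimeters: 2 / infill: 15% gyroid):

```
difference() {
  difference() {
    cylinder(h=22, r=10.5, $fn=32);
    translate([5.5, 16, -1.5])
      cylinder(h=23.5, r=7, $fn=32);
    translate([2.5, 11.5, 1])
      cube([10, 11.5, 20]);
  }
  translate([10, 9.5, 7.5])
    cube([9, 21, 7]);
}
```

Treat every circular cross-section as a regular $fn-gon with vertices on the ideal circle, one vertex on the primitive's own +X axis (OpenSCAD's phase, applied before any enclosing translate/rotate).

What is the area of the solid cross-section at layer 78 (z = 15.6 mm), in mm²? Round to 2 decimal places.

342.68 mm²

At z = 15.6 mm: the cylinder: section is a regular 32-gon, circumradius r=10.5 (area = (32/2)·10.500²·sin(360°/32) = 344.14 mm²); the r=7 cylinder at (5.5, 16) gives a regular 32-gon of circumradius 7 (constant along its height) (area = (32/2)·7.000²·sin(360°/32) = 152.95 mm²); the cube at (2.5, 11.5) (footprint 10×11.5) is included at this height (area 115.00 mm²); After the difference (first − rest): starting from the r=10.5 cylinder (344.14 mm²), the r=7 cylinder at (5.5, 16) partially overlaps it — only the 1.46 mm² overlap (of its 152.95 mm²) is removed, clipping the outline; the 10×11.5 cube at (2.5, 11.5) misses the remaining region (no effect) — area = 342.68 mm²; the cube at (10, 9.5) does not reach this height (z outside [7.5, 14.5]); After the difference (first − rest): none of the subtracted shapes is present at this height, so that combined region is unchanged — area = 342.68 mm². Overall, the cross-section is a single solid region. Net area = 342.68 mm².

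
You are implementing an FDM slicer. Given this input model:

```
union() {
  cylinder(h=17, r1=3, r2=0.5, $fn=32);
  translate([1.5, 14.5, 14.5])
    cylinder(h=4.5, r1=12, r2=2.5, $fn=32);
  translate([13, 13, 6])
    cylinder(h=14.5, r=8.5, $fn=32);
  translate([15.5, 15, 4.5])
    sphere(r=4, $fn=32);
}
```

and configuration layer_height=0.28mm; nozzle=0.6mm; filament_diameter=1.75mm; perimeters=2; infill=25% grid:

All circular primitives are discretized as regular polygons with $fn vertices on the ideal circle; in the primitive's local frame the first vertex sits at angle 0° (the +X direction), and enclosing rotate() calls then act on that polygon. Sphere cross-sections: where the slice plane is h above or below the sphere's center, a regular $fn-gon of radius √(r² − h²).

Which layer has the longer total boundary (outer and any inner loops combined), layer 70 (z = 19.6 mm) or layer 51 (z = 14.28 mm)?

Layer 70 (z = 19.6): the cone is absent (z outside [0, 17]); the cone at (1.5, 14.5) does not reach this height (z outside [14.5, 19]); the r=8.5 cylinder at (13, 13) gives a regular 32-gon of circumradius 8.5 (constant along its height) (perimeter = 2·32·8.500·sin(180°/32) = 53.32 mm); the sphere at (15.5, 15) is not intersected at this z (|z−center|=15.100 > r=4); Taking the union: only the r=8.5 cylinder at (13, 13) is present, so the union is just that shape — boundary = 53.32 mm. So its perimeter = 53.32 mm. Layer 51 (z = 14.28): the cone contributes a regular 32-gon of circumradius 0.900 (interpolated between r1=3 and r2=0.5 at t=0.840) (perimeter = 2·32·0.900·sin(180°/32) = 5.65 mm); the cone at (1.5, 14.5) does not reach this height (z outside [14.5, 19]); the cylinder at (13, 13): section is a regular 32-gon, circumradius r=8.5 (perimeter = 2·32·8.500·sin(180°/32) = 53.32 mm); the sphere at (15.5, 15) does not reach this height (|z−center|=9.780 > r=4); Taking the union: the 2 present regions are separate (no shared area or edge), so areas and boundary lengths simply add and each stays a separate island — boundary = 58.97 mm. So its perimeter = 58.97 mm. Layer 51 is larger (58.97 vs 53.32 mm).

layer 51 (z = 14.28 mm)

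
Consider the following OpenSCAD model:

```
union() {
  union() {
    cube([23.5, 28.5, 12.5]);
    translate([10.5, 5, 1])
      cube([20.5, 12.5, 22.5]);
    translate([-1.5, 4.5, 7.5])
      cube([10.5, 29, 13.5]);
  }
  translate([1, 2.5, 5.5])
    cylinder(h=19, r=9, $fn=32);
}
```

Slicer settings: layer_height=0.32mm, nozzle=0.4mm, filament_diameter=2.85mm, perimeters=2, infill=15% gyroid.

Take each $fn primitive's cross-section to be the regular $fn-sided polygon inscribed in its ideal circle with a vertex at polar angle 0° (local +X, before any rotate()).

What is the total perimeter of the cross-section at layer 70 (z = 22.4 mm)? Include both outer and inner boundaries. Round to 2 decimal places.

122.46 mm

At z = 22.4 mm: the cube is absent (z outside [0, 12.5]); the cube at (10.5, 5) is present — its section is the full 20.5×12.5 rectangle (perimeter 66.00 mm); the cube at (-1.5, 4.5) is absent (z outside [7.5, 21]); Combining (union): only the 20.5×12.5 cube at (10.5, 5) is present, so the union is just that shape — boundary = 66.00 mm; the r=9 cylinder at (1, 2.5) gives a regular 32-gon of circumradius 9 (constant along its height) (perimeter = 2·32·9.000·sin(180°/32) = 56.46 mm); Taking the union: the 2 present regions are separate (no shared area or edge), so areas and boundary lengths simply add and each stays a separate island — boundary = 122.46 mm. Overall, the cross-section has 2 separate islands. Total boundary length (outer) = 122.46 mm.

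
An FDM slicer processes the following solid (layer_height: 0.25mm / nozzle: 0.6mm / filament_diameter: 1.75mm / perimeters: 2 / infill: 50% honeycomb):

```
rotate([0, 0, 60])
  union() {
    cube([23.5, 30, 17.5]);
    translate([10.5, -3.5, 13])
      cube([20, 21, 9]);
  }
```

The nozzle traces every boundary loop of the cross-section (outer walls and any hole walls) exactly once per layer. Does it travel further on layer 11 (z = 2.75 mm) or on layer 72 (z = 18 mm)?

layer 11 (z = 2.75 mm)

Layer 11 (z = 2.75): the cube is present — its section is the full 23.5×30 rectangle (perimeter 107.00 mm); the cube at (10.5, -3.5) is absent (z outside [13, 22]); Taking the union: only the 23.5×30 cube is present, so the union is just that shape — boundary = 107.00 mm; (rotated 60° about Z; rotation is an isometry so areas/perimeters/island counts are preserved). So its perimeter = 107.00 mm. Layer 72 (z = 18): the cube does not reach this height (z outside [0, 17.5]); the cube at (10.5, -3.5) (footprint 20×21) is included at this height (perimeter 82.00 mm); Taking the union: only the 20×21 cube at (10.5, -3.5) is present, so the union is just that shape — boundary = 82.00 mm; (whole slice rotated 60° about Z — lengths, areas and connectivity unchanged). So its perimeter = 82.00 mm. Layer 11 is larger (107.00 vs 82.00 mm).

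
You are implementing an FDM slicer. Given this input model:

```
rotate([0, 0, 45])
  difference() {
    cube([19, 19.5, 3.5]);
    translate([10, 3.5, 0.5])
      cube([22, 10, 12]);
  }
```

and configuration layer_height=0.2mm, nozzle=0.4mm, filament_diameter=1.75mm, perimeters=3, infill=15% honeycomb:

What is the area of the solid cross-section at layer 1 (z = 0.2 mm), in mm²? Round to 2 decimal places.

370.50 mm²

At z = 0.2 mm: the cube (footprint 19×19.5) is included at this height (area 370.50 mm²); the cube at (10, 3.5) is not intersected at this z (z outside [0.5, 12.5]); Subtracting the remaining from the first: none of the subtracted shapes is present at this height, so the 19×19.5 cube is unchanged — area = 370.50 mm²; (whole slice rotated 45° about Z — lengths, areas and connectivity unchanged). Overall, the cross-section is a single solid region. Net area = 370.50 mm².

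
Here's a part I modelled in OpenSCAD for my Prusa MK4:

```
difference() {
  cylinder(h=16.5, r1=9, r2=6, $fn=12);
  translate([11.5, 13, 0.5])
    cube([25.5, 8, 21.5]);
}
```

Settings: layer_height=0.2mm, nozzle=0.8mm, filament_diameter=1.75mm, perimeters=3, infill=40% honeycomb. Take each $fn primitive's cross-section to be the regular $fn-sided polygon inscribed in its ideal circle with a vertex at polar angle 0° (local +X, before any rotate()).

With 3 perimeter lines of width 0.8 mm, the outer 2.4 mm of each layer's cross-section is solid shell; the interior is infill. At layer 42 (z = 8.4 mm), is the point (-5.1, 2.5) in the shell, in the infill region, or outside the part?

shell

At z = 8.4 mm: the cone (r1=9→r2=6) has section circumradius 7.473 here — a regular 12-gon; the cube at (11.5, 13) is present — its section is the full 25.5×8 rectangle; After the difference (first − rest): starting from the cone, the 25.5×8 cube at (11.5, 13) misses the remaining region (no effect) — 1 connected region. Overall, the cross-section is a single solid region. The nearest boundary edge runs (-7.47, 0.00)→(-6.47, 3.74); distance from the point to it = 1.64 mm. The point is inside the cross-section, 1.64 mm from the nearest boundary — within the 2.4 mm shell band (3 × 0.8).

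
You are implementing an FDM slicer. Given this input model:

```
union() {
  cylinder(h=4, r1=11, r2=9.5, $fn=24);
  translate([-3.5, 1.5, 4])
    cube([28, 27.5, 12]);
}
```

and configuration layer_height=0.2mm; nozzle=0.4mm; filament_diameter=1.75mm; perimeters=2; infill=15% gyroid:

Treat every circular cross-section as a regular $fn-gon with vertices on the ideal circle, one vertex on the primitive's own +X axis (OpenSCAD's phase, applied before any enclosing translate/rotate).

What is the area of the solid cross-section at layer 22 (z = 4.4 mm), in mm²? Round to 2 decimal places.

770.00 mm²

At z = 4.4 mm: the cone is absent (z outside [0, 4]); the 28×27.5 cube at (-3.5, 1.5) contributes its full rectangle (area 770.00 mm²); Combining (union): only the 28×27.5 cube at (-3.5, 1.5) is present, so the union is just that shape — area = 770.00 mm². Overall, the cross-section is a single solid region. Net area = 770.00 mm².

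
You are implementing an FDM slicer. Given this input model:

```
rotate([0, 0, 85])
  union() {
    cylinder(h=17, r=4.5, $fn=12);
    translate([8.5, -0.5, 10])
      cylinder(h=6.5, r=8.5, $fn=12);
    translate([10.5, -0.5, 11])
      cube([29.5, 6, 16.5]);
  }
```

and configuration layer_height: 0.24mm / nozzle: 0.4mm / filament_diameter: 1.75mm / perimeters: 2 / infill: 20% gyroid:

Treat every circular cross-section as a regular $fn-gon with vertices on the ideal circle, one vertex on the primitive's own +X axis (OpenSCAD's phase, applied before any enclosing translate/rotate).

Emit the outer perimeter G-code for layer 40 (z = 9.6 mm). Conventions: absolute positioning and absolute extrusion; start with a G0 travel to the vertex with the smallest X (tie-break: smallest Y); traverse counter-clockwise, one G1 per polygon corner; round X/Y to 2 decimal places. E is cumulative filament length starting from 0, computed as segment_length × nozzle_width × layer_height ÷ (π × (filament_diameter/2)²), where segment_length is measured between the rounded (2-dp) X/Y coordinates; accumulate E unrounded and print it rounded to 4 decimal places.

G0 X-4.48 Y0.39 Z9.60
G1 X-4.08 Y-1.90 E0.0928
G1 X-2.58 Y-3.69 E0.1860
G1 X-0.39 Y-4.48 E0.2789
G1 X1.90 Y-4.08 E0.3717
G1 X3.69 Y-2.58 E0.4649
G1 X4.48 Y-0.39 E0.5578
G1 X4.08 Y1.90 E0.6506
G1 X2.58 Y3.69 E0.7438
G1 X0.39 Y4.48 E0.8367
G1 X-1.90 Y4.08 E0.9295
G1 X-3.69 Y2.58 E1.0227
G1 X-4.48 Y0.39 E1.1157

At z = 9.6 mm: the cylinder: section is a regular 12-gon, circumradius r=4.5; the cylinder at (8.5, -0.5) does not reach this height (z outside [10, 16.5]); the cube at (10.5, -0.5) does not reach this height (z outside [11, 27.5]); Combining (union): only the r=4.5 cylinder is present, so the union is just that shape — 1 connected region; (whole slice rotated 85° about Z — lengths, areas and connectivity unchanged). The outline is a single polygon with 12 vertices. Extrusion per mm of travel: 0.4 × 0.24 / (π × 0.875²) = 0.039912. Accumulating E over each segment gives final E = 1.1157.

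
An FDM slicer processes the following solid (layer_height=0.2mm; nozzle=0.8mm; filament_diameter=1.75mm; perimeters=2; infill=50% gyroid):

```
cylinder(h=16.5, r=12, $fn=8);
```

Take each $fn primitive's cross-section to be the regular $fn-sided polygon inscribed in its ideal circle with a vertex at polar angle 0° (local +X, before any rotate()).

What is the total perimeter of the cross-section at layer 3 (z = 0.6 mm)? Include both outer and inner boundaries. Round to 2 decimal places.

At z = 0.6 mm: the r=12 cylinder gives a regular 8-gon of circumradius 12 (constant along its height) (perimeter = 2·8·12.000·sin(180°/8) = 73.48 mm). Overall, the cross-section is a single solid region. Total boundary length (outer) = 73.48 mm.

73.48 mm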